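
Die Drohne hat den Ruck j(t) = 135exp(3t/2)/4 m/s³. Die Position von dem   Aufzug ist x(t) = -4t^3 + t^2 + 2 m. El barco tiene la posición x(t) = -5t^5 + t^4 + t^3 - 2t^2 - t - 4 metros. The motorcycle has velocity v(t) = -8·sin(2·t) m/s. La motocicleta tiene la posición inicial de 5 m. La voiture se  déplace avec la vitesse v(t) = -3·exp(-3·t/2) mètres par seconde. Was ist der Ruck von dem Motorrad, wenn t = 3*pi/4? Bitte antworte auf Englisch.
We must differentiate our velocity equation v(t) = -8·sin(2·t) 2 times. The derivative of velocity gives acceleration: a(t) = -16·cos(2·t). The derivative of acceleration gives jerk: j(t) = 32·sin(2·t). We have jerk j(t) = 32·sin(2·t). Substituting t = 3*pi/4: j(3*pi/4) = -32.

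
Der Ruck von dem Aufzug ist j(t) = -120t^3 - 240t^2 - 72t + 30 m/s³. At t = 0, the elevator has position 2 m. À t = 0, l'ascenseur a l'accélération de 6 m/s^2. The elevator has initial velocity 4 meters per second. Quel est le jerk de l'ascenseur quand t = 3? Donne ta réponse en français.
En utilisant j(t) = -120·t^3 - 240·t^2 - 72·t + 30 et en substituant t = 3, nous trouvons j = -5586.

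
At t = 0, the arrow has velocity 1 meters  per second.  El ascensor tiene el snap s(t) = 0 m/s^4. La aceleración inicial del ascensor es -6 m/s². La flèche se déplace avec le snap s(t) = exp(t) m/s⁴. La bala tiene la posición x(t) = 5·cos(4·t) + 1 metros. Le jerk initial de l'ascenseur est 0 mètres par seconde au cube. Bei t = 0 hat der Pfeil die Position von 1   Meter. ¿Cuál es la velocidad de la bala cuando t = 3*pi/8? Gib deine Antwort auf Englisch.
To solve this, we need to take 1 derivative of our position equation x(t) = 5·cos(4·t) + 1. Differentiating position, we get velocity: v(t) = -20·sin(4·t). Using v(t) = -20·sin(4·t) and substituting t = 3*pi/8, we find v = 20.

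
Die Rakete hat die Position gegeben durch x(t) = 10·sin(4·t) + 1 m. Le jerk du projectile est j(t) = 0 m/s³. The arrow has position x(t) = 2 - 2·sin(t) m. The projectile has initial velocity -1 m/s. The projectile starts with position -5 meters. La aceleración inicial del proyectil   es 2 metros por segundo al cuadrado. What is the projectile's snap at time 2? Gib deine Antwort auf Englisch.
We must differentiate our jerk equation j(t) = 0 1 time. Taking d/dt of j(t), we find s(t) = 0. Using s(t) = 0 and substituting t = 2, we find s = 0.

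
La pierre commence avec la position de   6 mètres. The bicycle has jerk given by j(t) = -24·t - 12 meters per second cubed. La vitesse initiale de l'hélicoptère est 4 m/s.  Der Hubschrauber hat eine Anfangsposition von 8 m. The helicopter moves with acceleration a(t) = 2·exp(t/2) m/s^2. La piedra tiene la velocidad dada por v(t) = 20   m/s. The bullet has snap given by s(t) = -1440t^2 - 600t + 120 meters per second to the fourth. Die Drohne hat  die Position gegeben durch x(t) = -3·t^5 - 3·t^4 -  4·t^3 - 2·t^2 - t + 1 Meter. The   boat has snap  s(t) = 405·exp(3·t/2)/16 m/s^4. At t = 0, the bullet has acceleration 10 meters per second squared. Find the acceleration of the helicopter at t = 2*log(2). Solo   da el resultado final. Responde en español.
La aceleración en t = 2*log(2) es a = 4.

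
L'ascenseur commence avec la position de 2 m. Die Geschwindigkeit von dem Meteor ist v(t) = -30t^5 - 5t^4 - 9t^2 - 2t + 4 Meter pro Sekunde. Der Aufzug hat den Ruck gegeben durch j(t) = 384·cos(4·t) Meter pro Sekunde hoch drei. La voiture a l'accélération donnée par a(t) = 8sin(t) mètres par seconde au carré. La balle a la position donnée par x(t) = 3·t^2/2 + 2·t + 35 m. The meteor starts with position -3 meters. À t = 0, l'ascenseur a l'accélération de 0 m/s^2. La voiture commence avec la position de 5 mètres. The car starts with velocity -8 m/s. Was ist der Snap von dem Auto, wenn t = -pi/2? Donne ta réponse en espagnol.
Para resolver esto, necesitamos tomar 2 derivadas de nuestra ecuación de la aceleración a(t) = 8·sin(t). Derivando la aceleración, obtenemos la sacudida: j(t) = 8·cos(t). Derivando la sacudida, obtenemos el snap: s(t) = -8·sin(t). De la ecuación del snap s(t) = -8·sin(t), sustituimos t = -pi/2 para obtener s = 8.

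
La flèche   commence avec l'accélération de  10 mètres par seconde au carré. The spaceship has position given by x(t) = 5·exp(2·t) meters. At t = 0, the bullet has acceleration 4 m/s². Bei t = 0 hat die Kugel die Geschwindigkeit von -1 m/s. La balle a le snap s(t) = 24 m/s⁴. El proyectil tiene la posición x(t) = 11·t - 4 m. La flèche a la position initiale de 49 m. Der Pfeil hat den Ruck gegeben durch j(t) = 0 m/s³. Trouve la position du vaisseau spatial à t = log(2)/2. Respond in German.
Mit x(t) = 5·exp(2·t) und Einsetzen von t = log(2)/2, finden wir x = 10.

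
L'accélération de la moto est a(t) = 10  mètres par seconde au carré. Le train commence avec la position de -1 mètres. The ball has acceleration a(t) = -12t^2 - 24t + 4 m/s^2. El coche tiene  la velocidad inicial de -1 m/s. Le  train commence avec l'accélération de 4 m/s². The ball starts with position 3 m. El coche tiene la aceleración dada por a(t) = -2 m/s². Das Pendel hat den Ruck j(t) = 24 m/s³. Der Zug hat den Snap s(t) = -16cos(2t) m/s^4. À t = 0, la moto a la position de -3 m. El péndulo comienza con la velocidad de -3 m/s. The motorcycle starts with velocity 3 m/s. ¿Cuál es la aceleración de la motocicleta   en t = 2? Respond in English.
From the given acceleration equation a(t) = 10, we substitute t = 2 to get a = 10.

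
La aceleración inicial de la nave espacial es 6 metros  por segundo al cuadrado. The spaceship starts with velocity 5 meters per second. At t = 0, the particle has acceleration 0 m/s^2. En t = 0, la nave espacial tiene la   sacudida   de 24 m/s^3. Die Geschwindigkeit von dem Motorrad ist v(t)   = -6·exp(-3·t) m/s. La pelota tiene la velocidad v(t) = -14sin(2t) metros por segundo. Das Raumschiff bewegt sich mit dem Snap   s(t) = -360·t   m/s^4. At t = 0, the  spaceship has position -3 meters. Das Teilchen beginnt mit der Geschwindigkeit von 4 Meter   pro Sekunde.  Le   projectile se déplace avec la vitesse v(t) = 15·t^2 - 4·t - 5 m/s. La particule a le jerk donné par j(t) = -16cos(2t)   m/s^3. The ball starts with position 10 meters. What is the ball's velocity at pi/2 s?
Using v(t) = -14·sin(2·t) and substituting t = pi/2, we find v = 0.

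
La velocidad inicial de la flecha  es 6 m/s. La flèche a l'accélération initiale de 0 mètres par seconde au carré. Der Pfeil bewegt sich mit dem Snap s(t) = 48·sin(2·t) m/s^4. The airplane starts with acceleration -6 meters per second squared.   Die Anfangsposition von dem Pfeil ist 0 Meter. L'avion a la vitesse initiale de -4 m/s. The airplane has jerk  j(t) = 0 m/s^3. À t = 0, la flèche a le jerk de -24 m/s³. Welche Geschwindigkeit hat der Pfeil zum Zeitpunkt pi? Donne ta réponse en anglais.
We need to integrate our snap equation s(t) = 48·sin(2·t) 3 times. Integrating snap and using the initial condition j(0) = -24, we get j(t) = -24·cos(2·t). Taking ∫j(t)dt and applying a(0) = 0, we find a(t) = -12·sin(2·t). Finding the antiderivative of a(t) and using v(0) = 6: v(t) = 6·cos(2·t). Using v(t) = 6·cos(2·t) and substituting t = pi, we find v = 6.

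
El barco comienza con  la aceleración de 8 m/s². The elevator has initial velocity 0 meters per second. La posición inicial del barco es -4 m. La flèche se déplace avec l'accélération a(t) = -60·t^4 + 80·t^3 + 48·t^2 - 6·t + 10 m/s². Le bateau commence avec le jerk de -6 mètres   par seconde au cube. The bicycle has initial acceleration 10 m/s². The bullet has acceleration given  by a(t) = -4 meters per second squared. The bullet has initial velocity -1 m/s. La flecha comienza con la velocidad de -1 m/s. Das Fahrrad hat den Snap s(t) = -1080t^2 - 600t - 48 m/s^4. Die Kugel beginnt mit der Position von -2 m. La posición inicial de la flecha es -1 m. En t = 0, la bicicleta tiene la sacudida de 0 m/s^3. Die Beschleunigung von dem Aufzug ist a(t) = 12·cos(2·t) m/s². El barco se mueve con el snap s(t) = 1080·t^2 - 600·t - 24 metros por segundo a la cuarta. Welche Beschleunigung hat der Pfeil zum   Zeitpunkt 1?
Wir haben die Beschleunigung a(t) = -60·t^4 + 80·t^3 + 48·t^2 - 6·t + 10. Durch Einsetzen von t = 1: a(1) = 72.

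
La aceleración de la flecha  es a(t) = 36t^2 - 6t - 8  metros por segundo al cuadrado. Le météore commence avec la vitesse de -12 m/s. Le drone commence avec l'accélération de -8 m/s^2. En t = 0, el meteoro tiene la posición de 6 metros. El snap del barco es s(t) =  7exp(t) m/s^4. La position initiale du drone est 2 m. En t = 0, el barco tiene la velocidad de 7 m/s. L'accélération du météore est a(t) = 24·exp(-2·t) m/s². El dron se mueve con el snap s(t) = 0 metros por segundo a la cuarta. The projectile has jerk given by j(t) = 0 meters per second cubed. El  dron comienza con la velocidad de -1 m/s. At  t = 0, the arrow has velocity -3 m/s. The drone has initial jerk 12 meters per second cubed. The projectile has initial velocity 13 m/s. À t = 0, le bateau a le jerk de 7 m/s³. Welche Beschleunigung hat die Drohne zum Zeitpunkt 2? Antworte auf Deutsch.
Ausgehend von dem Snap s(t) = 0, nehmen wir 2 Integrale. Das Integral von dem Snap, mit j(0) = 12, ergibt den Ruck: j(t) = 12. Durch Integration von dem Ruck und Verwendung der Anfangsbedingung a(0) = -8, erhalten wir a(t) = 12·t - 8. Mit a(t) = 12·t - 8 und Einsetzen von t = 2, finden wir a = 16.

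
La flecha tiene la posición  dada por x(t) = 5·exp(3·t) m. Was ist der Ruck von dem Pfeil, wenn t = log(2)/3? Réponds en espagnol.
Debemos derivar nuestra ecuación de la posición x(t) = 5·exp(3·t) 3 veces. Tomando d/dt de x(t), encontramos v(t) = 15·exp(3·t). La derivada de la velocidad da la aceleración: a(t) = 45·exp(3·t). La derivada de la aceleración da la sacudida: j(t) = 135·exp(3·t). De la ecuación de la sacudida j(t) = 135·exp(3·t), sustituimos t = log(2)/3 para obtener j = 270.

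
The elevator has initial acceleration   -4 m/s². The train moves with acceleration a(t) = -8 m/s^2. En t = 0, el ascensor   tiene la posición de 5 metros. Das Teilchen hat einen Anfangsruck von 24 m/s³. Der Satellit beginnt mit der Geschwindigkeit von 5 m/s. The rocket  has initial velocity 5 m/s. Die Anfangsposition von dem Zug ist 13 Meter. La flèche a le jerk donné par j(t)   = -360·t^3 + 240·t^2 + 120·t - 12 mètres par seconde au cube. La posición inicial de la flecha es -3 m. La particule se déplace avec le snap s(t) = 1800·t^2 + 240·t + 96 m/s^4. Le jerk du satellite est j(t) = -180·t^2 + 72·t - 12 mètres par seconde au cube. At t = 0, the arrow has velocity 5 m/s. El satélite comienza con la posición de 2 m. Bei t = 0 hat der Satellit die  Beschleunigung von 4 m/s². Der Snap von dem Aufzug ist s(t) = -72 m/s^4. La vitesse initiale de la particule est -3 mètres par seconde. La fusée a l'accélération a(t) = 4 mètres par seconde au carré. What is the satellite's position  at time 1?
To find the answer, we compute 3 integrals of j(t) = -180·t^2 + 72·t - 12. Integrating jerk and using the initial condition a(0) = 4, we get a(t) = -60·t^3 + 36·t^2 - 12·t + 4. Integrating acceleration and using the initial condition v(0) = 5, we get v(t) = -15·t^4 + 12·t^3 - 6·t^2 + 4·t + 5. Taking ∫v(t)dt and applying x(0) = 2, we find x(t) = -3·t^5 + 3·t^4 - 2·t^3 + 2·t^2 + 5·t + 2. Using x(t) = -3·t^5 + 3·t^4 - 2·t^3 + 2·t^2 + 5·t + 2 and substituting t = 1, we find x = 7.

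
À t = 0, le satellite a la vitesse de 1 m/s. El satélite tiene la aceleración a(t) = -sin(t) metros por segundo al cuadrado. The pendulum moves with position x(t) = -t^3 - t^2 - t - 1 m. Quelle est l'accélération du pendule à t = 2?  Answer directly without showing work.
L'accélération à t = 2 est a = -14.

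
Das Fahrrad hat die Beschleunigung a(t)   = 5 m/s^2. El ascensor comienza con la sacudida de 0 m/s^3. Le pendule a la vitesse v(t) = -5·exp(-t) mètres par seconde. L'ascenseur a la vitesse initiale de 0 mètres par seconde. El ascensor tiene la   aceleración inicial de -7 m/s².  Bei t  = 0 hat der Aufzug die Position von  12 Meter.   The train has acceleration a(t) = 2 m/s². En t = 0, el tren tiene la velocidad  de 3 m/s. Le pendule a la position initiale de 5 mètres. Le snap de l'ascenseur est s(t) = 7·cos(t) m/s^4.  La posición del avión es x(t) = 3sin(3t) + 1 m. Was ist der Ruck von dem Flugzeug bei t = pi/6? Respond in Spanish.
Debemos derivar nuestra ecuación de la posición x(t) = 3·sin(3·t) + 1 3 veces. Derivando la posición, obtenemos la velocidad: v(t) = 9·cos(3·t). Tomando d/dt de v(t), encontramos a(t) = -27·sin(3·t). Tomando d/dt de a(t), encontramos j(t) = -81·cos(3·t). De la ecuación de la sacudida j(t) = -81·cos(3·t), sustituimos t = pi/6 para obtener j = 0.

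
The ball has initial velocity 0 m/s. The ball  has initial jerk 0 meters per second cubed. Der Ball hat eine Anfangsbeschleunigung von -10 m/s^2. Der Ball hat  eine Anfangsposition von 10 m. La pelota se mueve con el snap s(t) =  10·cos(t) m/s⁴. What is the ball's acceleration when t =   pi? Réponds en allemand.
Wir müssen unsere Gleichung für den Snap s(t) = 10·cos(t) 2-mal integrieren. Durch Integration von dem Snap und Verwendung der Anfangsbedingung j(0) = 0, erhalten wir j(t) = 10·sin(t). Das Integral von dem Ruck ist die Beschleunigung. Mit a(0) = -10 erhalten wir a(t) = -10·cos(t). Mit a(t) = -10·cos(t) und Einsetzen von t = pi, finden wir a = 10.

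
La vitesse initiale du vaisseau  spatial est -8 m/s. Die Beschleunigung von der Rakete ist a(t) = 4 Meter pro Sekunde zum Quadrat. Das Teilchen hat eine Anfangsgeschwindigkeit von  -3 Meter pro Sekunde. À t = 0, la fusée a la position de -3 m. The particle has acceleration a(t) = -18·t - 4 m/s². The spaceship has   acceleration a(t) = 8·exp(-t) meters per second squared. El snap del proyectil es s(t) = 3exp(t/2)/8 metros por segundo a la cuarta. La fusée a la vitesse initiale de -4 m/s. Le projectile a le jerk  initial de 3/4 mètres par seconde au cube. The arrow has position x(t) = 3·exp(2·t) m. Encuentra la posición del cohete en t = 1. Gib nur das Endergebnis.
La respuesta es -5.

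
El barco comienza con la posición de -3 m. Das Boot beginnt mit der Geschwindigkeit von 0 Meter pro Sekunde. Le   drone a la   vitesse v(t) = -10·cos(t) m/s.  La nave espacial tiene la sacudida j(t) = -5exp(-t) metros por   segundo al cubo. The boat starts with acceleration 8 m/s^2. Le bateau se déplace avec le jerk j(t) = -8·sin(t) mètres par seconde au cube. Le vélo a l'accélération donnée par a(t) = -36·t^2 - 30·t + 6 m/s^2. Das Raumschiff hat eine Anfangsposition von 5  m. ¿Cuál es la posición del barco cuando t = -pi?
Partiendo de la sacudida j(t) = -8·sin(t), tomamos 3 antiderivadas. La antiderivada de la sacudida, con a(0) = 8, da la aceleración: a(t) = 8·cos(t). La antiderivada de la aceleración, con v(0) = 0, da la velocidad: v(t) = 8·sin(t). Integrando la velocidad y usando la condición inicial x(0) = -3, obtenemos x(t) = 5 - 8·cos(t). Usando x(t) = 5 - 8·cos(t) y sustituyendo t = -pi, encontramos x = 13.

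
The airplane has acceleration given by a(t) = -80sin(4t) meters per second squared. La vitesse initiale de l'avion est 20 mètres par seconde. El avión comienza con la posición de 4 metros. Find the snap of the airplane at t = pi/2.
Starting from acceleration a(t) = -80·sin(4·t), we take 2 derivatives. Differentiating acceleration, we get jerk: j(t) = -320·cos(4·t). Differentiating jerk, we get snap: s(t) = 1280·sin(4·t). From the given snap equation s(t) = 1280·sin(4·t), we substitute t = pi/2 to get s = 0.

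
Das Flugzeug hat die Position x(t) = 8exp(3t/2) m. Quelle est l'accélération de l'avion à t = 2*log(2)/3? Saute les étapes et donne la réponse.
À t = 2*log(2)/3, a = 36.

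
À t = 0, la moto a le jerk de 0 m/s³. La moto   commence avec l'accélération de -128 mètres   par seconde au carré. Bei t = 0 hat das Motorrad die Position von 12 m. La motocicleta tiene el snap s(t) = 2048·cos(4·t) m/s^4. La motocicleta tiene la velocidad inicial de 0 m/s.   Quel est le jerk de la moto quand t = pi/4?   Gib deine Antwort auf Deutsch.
Wir müssen unsere Gleichung für den Snap s(t) = 2048·cos(4·t) 1-mal integrieren. Das Integral von dem Snap ist der Ruck. Mit j(0) = 0 erhalten wir j(t) = 512·sin(4·t). Wir haben den Ruck j(t) = 512·sin(4·t). Durch Einsetzen von t = pi/4: j(pi/4) = 0.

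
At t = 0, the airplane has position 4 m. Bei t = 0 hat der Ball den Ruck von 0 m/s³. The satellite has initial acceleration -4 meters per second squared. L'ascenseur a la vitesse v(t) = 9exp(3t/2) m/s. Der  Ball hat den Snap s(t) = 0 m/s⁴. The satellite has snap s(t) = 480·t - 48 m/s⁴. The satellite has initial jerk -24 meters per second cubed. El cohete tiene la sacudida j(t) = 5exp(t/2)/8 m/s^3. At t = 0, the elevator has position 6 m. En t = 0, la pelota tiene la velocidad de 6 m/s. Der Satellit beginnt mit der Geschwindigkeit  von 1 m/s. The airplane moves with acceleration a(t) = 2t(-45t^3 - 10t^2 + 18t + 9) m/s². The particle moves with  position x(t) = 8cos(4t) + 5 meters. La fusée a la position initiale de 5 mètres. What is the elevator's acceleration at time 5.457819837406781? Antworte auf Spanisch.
Debemos derivar nuestra ecuación de la velocidad v(t) = 9·exp(3·t/2) 1 vez. Tomando d/dt de v(t), encontramos a(t) = 27·exp(3·t/2)/2. Usando a(t) = 27·exp(3·t/2)/2 y sustituyendo t = 5.457819837406781, encontramos a = 48504.8679287854.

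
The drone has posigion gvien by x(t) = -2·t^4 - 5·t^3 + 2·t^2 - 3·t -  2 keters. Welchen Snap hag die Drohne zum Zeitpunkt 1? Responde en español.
Partiendo de la posición x(t) = -2·t^4 - 5·t^3 + 2·t^2 - 3·t - 2, tomamos 4 derivadas. La derivada de la posición da la velocidad: v(t) = -8·t^3 - 15·t^2 + 4·t - 3. La derivada de la velocidad da la aceleración: a(t) = -24·t^2 - 30·t + 4. La derivada de la aceleración da la sacudida: j(t) = -48·t - 30. Derivando la sacudida, obtenemos el snap: s(t) = -48. Tenemos el snap s(t) = -48. Sustituyendo t = 1: s(1) = -48.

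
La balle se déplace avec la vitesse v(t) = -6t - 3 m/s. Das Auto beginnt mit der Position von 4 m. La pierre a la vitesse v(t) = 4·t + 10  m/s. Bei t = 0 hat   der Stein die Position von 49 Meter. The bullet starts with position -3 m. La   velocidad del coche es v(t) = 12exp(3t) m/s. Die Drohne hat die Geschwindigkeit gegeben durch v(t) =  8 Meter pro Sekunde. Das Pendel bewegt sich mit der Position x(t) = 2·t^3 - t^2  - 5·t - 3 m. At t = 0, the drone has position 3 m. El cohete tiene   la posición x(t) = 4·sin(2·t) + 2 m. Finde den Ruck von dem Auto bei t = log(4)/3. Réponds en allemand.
Um dies zu lösen, müssen wir 2 Ableitungen unserer Gleichung für die Geschwindigkeit v(t) = 12·exp(3·t) nehmen. Durch Ableiten von der Geschwindigkeit erhalten wir die Beschleunigung: a(t) = 36·exp(3·t). Die Ableitung von der Beschleunigung ergibt den Ruck: j(t) = 108·exp(3·t). Wir haben den Ruck j(t) = 108·exp(3·t). Durch Einsetzen von t = log(4)/3: j(log(4)/3) = 432.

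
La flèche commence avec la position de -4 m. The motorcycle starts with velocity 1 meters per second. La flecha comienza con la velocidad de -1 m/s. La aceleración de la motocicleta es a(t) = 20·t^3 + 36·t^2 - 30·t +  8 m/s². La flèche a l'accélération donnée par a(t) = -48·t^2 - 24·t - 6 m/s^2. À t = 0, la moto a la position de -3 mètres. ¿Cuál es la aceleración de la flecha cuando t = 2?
Usando a(t) = -48·t^2 - 24·t - 6 y sustituyendo t = 2, encontramos a = -246.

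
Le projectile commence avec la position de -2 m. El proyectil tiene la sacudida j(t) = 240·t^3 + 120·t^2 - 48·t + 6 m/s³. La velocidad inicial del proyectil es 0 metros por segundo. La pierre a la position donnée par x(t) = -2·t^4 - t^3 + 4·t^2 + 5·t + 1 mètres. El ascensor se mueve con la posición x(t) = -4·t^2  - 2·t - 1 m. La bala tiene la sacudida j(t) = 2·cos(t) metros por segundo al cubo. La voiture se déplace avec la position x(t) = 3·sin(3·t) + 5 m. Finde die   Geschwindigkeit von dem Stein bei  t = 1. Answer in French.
Nous devons dériver notre équation de la position x(t) = -2·t^4 - t^3 + 4·t^2 + 5·t + 1 1 fois. La dérivée de la position donne la vitesse: v(t) = -8·t^3 - 3·t^2 + 8·t + 5. De l'équation de la vitesse v(t) = -8·t^3 - 3·t^2 + 8·t + 5, nous substituons t = 1 pour obtenir v = 2.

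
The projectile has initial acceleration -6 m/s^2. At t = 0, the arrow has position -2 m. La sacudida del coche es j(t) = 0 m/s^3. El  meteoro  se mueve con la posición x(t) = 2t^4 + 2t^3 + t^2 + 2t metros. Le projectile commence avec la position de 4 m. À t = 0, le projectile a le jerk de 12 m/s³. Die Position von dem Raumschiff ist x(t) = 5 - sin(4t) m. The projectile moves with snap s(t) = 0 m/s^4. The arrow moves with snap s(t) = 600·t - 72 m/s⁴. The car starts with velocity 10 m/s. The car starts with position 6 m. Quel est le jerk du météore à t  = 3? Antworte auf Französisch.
Nous devons dériver notre équation de la position x(t) = 2·t^4 + 2·t^3 + t^2 + 2·t 3 fois. En prenant d/dt de x(t), nous trouvons v(t) = 8·t^3 + 6·t^2 + 2·t + 2. En dérivant la vitesse, nous obtenons l'accélération: a(t) = 24·t^2 + 12·t + 2. En dérivant l'accélération, nous obtenons le jerk: j(t) = 48·t + 12. De l'équation du jerk j(t) = 48·t + 12, nous substituons t = 3 pour obtenir j = 156.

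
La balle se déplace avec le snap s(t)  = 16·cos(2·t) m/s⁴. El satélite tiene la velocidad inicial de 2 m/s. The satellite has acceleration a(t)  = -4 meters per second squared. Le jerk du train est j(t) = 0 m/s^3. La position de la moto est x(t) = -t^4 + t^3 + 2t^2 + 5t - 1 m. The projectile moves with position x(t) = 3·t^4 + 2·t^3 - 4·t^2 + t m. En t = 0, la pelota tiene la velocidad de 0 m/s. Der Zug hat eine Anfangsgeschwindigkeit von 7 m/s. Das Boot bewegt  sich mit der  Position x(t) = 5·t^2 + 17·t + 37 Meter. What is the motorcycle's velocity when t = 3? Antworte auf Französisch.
En partant de la position x(t) = -t^4 + t^3 + 2·t^2 + 5·t - 1, nous prenons 1 dérivée. La dérivée de la position donne la vitesse: v(t) = -4·t^3 + 3·t^2 + 4·t + 5. En utilisant v(t) = -4·t^3 + 3·t^2 + 4·t + 5 et en substituant t = 3, nous trouvons v = -64.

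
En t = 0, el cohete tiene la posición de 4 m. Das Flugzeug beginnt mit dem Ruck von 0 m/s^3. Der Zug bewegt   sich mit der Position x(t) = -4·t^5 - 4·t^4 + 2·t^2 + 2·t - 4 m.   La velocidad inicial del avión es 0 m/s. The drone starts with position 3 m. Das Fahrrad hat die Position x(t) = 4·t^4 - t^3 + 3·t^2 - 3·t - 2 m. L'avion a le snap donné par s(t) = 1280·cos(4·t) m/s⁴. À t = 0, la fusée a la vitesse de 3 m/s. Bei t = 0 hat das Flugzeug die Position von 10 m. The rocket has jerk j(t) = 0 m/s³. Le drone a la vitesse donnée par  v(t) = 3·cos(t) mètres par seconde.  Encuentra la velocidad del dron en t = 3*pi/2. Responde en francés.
Nous avons la vitesse v(t) = 3·cos(t). En substituant t = 3*pi/2: v(3*pi/2) = 0.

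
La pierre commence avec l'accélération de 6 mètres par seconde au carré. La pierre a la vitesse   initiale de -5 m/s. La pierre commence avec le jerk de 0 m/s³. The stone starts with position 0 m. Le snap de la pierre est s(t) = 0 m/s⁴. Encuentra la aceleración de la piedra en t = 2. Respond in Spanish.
Debemos encontrar la antiderivada de nuestra ecuación del snap s(t) = 0 2 veces. Integrando el snap y usando la condición inicial j(0) = 0, obtenemos j(t) = 0. Tomando ∫j(t)dt y aplicando a(0) = 6, encontramos a(t) = 6. Usando a(t) = 6 y sustituyendo t = 2, encontramos a = 6.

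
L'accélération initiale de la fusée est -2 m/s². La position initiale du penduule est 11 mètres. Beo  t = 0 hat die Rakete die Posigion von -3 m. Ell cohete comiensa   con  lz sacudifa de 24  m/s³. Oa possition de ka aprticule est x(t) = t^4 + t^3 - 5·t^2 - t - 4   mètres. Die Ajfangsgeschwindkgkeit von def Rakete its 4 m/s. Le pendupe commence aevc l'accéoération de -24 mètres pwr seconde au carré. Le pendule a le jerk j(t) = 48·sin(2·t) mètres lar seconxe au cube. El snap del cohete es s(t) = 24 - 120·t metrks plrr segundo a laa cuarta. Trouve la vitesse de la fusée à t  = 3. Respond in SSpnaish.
Necesitamos integrar nuestra ecuación del snap s(t) = 24 - 120·t 3 veces. La integral del snap es la sacudida. Usando j(0) = 24, obtenemos j(t) = -60·t^2 + 24·t + 24. La integral de la sacudida es la aceleración. Usando a(0) = -2, obtenemos a(t) = -20·t^3 + 12·t^2 + 24·t - 2. La integral de la aceleración es la velocidad. Usando v(0) = 4, obtenemos v(t) = -5·t^4 + 4·t^3 + 12·t^2 - 2·t + 4. Tenemos la velocidad v(t) = -5·t^4 + 4·t^3 + 12·t^2 - 2·t + 4. Sustituyendo t = 3: v(3) = -191.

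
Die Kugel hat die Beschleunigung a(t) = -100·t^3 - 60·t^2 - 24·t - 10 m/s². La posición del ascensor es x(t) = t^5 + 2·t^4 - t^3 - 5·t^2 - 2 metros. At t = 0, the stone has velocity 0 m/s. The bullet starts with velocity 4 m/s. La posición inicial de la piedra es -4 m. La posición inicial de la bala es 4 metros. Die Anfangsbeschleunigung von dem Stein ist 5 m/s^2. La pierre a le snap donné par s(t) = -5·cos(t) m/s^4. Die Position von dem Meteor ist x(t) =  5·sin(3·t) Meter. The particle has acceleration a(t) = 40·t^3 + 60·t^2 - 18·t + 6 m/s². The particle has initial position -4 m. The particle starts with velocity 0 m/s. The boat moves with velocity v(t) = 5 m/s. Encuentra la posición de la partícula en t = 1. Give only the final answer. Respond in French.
La réponse est 3.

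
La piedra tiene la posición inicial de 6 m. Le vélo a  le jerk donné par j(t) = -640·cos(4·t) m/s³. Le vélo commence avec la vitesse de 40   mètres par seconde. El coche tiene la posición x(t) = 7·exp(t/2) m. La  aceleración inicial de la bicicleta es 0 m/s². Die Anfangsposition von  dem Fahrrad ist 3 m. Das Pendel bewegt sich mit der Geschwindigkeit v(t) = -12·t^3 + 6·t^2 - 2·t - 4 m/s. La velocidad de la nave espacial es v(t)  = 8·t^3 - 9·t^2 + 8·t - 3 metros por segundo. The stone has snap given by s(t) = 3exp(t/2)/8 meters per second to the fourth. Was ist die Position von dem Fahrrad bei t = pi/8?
Wir müssen das Integral unserer Gleichung für den Ruck j(t) = -640·cos(4·t) 3-mal finden. Die Stammfunktion von dem Ruck, mit a(0) = 0, ergibt die Beschleunigung: a(t) = -160·sin(4·t). Die Stammfunktion von der Beschleunigung ist die Geschwindigkeit. Mit v(0) = 40 erhalten wir v(t) = 40·cos(4·t). Die Stammfunktion von der Geschwindigkeit, mit x(0) = 3, ergibt die Position: x(t) = 10·sin(4·t) + 3. Mit x(t) = 10·sin(4·t) + 3 und Einsetzen von t = pi/8, finden wir x = 13.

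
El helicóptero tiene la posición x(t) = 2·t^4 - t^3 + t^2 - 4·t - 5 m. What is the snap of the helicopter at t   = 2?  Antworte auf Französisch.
Pour résoudre ceci, nous devons prendre 4 dérivées de notre équation de la position x(t) = 2·t^4 - t^3 + t^2 - 4·t - 5. En prenant d/dt de x(t), nous trouvons v(t) = 8·t^3 - 3·t^2 + 2·t - 4. La dérivée de la vitesse donne l'accélération: a(t) = 24·t^2 - 6·t + 2. En prenant d/dt de a(t), nous trouvons j(t) = 48·t - 6. En dérivant le jerk, nous obtenons le snap: s(t) = 48. De l'équation du snap s(t) = 48, nous substituons t = 2 pour obtenir s = 48.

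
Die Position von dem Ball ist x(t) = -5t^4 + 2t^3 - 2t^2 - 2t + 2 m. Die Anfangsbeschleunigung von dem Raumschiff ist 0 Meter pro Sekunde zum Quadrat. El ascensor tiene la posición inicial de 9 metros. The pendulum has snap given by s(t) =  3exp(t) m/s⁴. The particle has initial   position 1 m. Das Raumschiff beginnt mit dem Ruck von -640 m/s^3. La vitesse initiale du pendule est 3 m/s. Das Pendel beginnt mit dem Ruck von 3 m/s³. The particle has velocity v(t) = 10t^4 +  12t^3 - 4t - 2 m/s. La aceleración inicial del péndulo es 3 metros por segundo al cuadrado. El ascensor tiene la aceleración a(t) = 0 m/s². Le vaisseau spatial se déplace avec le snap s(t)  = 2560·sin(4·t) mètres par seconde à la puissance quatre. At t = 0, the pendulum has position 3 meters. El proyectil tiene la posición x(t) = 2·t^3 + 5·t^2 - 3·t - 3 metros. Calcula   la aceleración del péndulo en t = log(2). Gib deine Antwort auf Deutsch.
Wir müssen unsere Gleichung für den Snap s(t) = 3·exp(t) 2-mal integrieren. Das Integral von dem Snap ist der Ruck. Mit j(0) = 3 erhalten wir j(t) = 3·exp(t). Mit ∫j(t)dt und Anwendung von a(0) = 3, finden wir a(t) = 3·exp(t). Wir haben die Beschleunigung a(t) = 3·exp(t). Durch Einsetzen von t = log(2): a(log(2)) = 6.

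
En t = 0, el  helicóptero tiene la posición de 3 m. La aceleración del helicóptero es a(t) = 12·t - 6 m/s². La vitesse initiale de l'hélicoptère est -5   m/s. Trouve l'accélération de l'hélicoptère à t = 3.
Nous avons l'accélération a(t) = 12·t - 6. En substituant t = 3: a(3) = 30.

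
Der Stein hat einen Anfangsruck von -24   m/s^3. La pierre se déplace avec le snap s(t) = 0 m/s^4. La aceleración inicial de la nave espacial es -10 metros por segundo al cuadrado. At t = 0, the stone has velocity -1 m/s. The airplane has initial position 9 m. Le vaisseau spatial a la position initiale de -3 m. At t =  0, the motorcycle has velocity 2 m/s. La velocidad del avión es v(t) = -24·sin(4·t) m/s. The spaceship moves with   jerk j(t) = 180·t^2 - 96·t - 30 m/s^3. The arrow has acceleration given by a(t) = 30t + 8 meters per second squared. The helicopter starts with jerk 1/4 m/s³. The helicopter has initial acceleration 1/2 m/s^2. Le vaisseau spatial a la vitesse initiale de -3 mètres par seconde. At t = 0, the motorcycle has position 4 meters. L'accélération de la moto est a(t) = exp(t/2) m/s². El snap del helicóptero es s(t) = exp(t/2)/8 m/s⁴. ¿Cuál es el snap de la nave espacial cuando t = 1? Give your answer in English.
To solve this, we need to take 1 derivative of our jerk equation j(t) = 180·t^2 - 96·t - 30. Differentiating jerk, we get snap: s(t) = 360·t - 96. Using s(t) = 360·t - 96 and substituting t = 1, we find s = 264.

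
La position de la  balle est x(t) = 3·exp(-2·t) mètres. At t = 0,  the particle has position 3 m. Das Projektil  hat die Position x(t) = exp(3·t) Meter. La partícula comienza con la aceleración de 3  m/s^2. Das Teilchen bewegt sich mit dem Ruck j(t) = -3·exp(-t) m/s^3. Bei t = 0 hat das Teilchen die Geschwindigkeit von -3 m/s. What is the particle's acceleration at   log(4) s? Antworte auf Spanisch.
Necesitamos integrar nuestra ecuación de la sacudida j(t) = -3·exp(-t) 1 vez. La antiderivada de la sacudida, con a(0) = 3, da la aceleración: a(t) = 3·exp(-t). Usando a(t) = 3·exp(-t) y sustituyendo t = log(4), encontramos a = 3/4.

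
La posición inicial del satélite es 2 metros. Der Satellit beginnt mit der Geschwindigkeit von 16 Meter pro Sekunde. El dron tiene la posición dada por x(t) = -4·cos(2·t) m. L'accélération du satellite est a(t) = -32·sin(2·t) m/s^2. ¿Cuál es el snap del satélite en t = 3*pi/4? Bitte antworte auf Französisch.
Nous devons dériver notre équation de l'accélération a(t) = -32·sin(2·t) 2 fois. En dérivant l'accélération, nous obtenons le jerk: j(t) = -64·cos(2·t). En prenant d/dt de j(t), nous trouvons s(t) = 128·sin(2·t). De l'équation du snap s(t) = 128·sin(2·t), nous substituons t = 3*pi/4 pour obtenir s = -128.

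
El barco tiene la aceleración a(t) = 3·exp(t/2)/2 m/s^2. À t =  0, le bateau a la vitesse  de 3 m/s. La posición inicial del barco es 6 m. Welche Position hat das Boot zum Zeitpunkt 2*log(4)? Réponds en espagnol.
Para resolver esto, necesitamos tomar 2 antiderivadas de nuestra ecuación de la aceleración a(t) = 3·exp(t/2)/2. Tomando ∫a(t)dt y aplicando v(0) = 3, encontramos v(t) = 3·exp(t/2). La integral de la velocidad es la posición. Usando x(0) = 6, obtenemos x(t) = 6·exp(t/2). De la ecuación de la posición x(t) = 6·exp(t/2), sustituimos t = 2*log(4) para obtener x = 24.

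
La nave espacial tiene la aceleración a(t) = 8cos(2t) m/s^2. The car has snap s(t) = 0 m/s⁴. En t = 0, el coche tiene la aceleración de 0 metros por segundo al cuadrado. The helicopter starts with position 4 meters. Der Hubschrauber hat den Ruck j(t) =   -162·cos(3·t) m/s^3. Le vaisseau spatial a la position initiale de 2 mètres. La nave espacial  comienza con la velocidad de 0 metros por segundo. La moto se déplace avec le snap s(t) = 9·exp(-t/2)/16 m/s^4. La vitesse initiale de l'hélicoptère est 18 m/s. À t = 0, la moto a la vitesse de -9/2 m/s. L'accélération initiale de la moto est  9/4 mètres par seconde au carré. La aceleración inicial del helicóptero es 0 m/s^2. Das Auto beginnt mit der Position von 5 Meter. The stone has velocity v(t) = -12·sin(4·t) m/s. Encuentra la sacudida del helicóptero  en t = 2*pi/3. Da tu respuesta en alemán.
Wir haben den Ruck j(t) = -162·cos(3·t). Durch Einsetzen von t = 2*pi/3: j(2*pi/3) = -162.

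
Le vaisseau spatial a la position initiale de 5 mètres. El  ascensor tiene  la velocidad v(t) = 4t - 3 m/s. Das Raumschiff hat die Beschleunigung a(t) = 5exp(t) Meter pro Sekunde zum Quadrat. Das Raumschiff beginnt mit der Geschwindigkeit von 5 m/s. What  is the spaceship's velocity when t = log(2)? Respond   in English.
We need to integrate our acceleration equation a(t) = 5·exp(t) 1 time. The integral of acceleration is velocity. Using v(0) = 5, we get v(t) = 5·exp(t). From the given velocity equation v(t) = 5·exp(t), we substitute t = log(2) to get v = 10.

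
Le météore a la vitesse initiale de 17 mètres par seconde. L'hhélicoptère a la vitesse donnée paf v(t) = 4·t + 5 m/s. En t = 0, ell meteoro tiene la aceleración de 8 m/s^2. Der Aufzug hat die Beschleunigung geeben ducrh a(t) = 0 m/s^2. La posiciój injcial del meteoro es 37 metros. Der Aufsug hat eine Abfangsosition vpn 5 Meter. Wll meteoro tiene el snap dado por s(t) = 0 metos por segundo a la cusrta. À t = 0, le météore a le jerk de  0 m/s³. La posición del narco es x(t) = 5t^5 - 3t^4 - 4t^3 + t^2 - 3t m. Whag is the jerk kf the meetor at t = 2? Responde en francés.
En partant du snap s(t) = 0, nous prenons 1 intégrale. La primitive du snap est le jerk. En utilisant j(0) = 0, nous obtenons j(t) = 0. Nous avons le jerk j(t) = 0. En substituant t = 2: j(2) = 0.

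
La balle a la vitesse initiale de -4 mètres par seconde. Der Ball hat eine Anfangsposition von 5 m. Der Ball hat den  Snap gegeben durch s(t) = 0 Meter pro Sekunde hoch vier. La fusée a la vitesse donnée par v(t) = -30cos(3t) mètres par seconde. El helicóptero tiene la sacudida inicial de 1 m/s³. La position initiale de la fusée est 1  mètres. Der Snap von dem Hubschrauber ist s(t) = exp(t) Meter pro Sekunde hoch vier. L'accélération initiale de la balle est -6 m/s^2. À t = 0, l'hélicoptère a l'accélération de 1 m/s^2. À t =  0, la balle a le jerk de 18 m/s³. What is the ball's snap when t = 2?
From the given snap equation s(t) = 0, we substitute t = 2 to get s = 0.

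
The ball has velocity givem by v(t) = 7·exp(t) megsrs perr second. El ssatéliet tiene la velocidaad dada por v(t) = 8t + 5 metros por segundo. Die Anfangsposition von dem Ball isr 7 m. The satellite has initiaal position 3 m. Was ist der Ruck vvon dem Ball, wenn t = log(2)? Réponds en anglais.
To solve this, we need to take 2 derivatives of our velocity equation v(t) = 7·exp(t). Differentiating velocity, we get acceleration: a(t) = 7·exp(t). Taking d/dt of a(t), we find j(t) = 7·exp(t). Using j(t) = 7·exp(t) and substituting t = log(2), we find j = 14.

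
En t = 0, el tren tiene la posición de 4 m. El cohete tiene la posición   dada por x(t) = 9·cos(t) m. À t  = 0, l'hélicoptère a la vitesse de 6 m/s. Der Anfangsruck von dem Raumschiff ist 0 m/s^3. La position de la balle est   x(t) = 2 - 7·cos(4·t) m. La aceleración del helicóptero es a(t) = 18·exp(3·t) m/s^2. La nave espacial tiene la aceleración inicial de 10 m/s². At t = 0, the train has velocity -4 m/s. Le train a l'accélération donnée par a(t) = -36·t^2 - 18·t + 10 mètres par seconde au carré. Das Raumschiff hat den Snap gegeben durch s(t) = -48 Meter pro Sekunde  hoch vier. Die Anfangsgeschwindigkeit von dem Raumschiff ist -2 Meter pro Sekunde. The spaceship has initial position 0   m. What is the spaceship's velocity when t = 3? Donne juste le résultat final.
v(3) = -188.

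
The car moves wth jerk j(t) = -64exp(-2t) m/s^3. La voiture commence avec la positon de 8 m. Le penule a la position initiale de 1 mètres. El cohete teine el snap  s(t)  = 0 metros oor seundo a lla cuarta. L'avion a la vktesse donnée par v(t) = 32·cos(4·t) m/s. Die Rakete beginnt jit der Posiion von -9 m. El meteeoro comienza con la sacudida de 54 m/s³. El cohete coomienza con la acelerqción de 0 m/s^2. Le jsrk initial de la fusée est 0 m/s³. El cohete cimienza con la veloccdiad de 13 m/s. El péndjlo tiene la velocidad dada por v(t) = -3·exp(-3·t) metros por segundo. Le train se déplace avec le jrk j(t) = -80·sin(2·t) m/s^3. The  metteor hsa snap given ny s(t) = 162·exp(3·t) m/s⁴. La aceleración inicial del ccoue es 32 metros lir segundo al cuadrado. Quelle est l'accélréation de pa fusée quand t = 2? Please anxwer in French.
Nous devons trouver l'intégrale de notre équation du snap s(t) = 0 2 fois. L'intégrale du snap est le jerk. En utilisant j(0) = 0, nous obtenons j(t) = 0. L'intégrale du jerk est l'accélération. En utilisant a(0) = 0, nous obtenons a(t) = 0. En utilisant a(t) = 0 et en substituant t = 2, nous trouvons a = 0.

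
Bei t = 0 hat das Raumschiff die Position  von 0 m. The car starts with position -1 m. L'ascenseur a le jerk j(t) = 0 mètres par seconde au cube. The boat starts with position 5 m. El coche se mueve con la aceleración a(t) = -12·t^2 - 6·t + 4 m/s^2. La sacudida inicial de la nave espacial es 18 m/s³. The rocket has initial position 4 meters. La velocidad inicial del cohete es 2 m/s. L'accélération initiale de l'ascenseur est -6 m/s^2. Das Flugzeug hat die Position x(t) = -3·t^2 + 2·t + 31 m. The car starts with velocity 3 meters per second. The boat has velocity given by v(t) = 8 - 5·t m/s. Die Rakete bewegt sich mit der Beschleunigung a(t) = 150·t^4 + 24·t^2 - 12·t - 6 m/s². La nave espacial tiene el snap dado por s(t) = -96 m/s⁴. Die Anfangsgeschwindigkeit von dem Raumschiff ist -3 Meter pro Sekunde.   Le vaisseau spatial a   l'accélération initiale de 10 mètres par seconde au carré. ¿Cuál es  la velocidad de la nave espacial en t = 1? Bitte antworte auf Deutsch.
Um dies zu lösen, müssen wir 3 Stammfunktionen unserer Gleichung für den Snap s(t) = -96 finden. Das Integral von dem Snap ist der Ruck. Mit j(0) = 18 erhalten wir j(t) = 18 - 96·t. Mit ∫j(t)dt und Anwendung von a(0) = 10, finden wir a(t) = -48·t^2 + 18·t + 10. Die Stammfunktion von der Beschleunigung, mit v(0) = -3, ergibt die Geschwindigkeit: v(t) = -16·t^3 + 9·t^2 + 10·t - 3. Aus der Gleichung für die Geschwindigkeit v(t) = -16·t^3 + 9·t^2 + 10·t - 3, setzen wir t = 1 ein und erhalten v = 0.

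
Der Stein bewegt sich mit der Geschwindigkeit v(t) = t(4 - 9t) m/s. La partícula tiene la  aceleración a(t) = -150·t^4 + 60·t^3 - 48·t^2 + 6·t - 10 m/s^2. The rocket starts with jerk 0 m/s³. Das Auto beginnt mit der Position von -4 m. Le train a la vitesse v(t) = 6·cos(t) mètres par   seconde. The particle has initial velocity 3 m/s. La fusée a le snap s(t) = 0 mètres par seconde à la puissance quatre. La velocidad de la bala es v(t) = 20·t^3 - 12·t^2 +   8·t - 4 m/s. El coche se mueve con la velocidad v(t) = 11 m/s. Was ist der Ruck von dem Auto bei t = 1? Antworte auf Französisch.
Pour résoudre ceci, nous devons prendre 2 dérivées de notre équation de la vitesse v(t) = 11. En prenant d/dt de v(t), nous trouvons a(t) = 0. En prenant d/dt de a(t), nous trouvons j(t) = 0. Nous avons le jerk j(t) = 0. En substituant t = 1: j(1) = 0.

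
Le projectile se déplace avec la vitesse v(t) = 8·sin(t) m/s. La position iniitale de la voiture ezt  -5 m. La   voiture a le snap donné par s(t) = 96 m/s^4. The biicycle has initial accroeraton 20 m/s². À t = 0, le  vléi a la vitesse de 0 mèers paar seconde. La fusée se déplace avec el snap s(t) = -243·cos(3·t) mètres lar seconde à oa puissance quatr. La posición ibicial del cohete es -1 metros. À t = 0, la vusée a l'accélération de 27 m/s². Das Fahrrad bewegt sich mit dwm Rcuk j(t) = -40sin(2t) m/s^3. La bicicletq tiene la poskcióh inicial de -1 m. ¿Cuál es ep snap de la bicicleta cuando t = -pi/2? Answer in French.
Nous devons dériver notre équation du jerk j(t) = -40·sin(2·t) 1 fois. En prenant d/dt de j(t), nous trouvons s(t) = -80·cos(2·t). Nous avons le snap s(t) = -80·cos(2·t). En substituant t = -pi/2: s(-pi/2) = 80.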